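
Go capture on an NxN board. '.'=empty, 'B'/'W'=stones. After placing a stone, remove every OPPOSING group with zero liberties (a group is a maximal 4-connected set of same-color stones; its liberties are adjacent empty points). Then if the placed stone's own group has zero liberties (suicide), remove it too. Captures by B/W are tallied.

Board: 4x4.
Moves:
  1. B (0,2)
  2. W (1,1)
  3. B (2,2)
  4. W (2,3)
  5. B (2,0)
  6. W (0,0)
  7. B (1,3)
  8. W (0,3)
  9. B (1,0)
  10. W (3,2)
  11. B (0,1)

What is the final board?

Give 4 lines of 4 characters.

Answer: .BB.
BW.B
B.BW
..W.

Derivation:
Move 1: B@(0,2) -> caps B=0 W=0
Move 2: W@(1,1) -> caps B=0 W=0
Move 3: B@(2,2) -> caps B=0 W=0
Move 4: W@(2,3) -> caps B=0 W=0
Move 5: B@(2,0) -> caps B=0 W=0
Move 6: W@(0,0) -> caps B=0 W=0
Move 7: B@(1,3) -> caps B=0 W=0
Move 8: W@(0,3) -> caps B=0 W=0
Move 9: B@(1,0) -> caps B=0 W=0
Move 10: W@(3,2) -> caps B=0 W=0
Move 11: B@(0,1) -> caps B=1 W=0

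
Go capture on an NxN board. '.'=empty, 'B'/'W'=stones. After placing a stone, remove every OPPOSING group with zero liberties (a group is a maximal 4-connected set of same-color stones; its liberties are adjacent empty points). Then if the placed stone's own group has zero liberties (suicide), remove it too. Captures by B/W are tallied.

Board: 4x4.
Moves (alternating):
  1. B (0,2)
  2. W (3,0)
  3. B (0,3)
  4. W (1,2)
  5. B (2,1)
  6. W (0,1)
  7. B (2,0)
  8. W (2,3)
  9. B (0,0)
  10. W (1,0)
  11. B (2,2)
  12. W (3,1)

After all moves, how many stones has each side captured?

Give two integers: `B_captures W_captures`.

Move 1: B@(0,2) -> caps B=0 W=0
Move 2: W@(3,0) -> caps B=0 W=0
Move 3: B@(0,3) -> caps B=0 W=0
Move 4: W@(1,2) -> caps B=0 W=0
Move 5: B@(2,1) -> caps B=0 W=0
Move 6: W@(0,1) -> caps B=0 W=0
Move 7: B@(2,0) -> caps B=0 W=0
Move 8: W@(2,3) -> caps B=0 W=0
Move 9: B@(0,0) -> caps B=0 W=0
Move 10: W@(1,0) -> caps B=0 W=1
Move 11: B@(2,2) -> caps B=0 W=1
Move 12: W@(3,1) -> caps B=0 W=1

Answer: 0 1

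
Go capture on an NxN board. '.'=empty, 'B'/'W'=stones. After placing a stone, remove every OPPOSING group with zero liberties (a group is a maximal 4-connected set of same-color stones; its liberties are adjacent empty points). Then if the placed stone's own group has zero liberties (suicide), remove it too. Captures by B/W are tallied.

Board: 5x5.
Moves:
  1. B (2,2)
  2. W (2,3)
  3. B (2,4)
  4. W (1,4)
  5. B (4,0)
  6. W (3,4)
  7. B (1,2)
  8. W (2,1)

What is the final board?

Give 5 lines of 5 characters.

Move 1: B@(2,2) -> caps B=0 W=0
Move 2: W@(2,3) -> caps B=0 W=0
Move 3: B@(2,4) -> caps B=0 W=0
Move 4: W@(1,4) -> caps B=0 W=0
Move 5: B@(4,0) -> caps B=0 W=0
Move 6: W@(3,4) -> caps B=0 W=1
Move 7: B@(1,2) -> caps B=0 W=1
Move 8: W@(2,1) -> caps B=0 W=1

Answer: .....
..B.W
.WBW.
....W
B....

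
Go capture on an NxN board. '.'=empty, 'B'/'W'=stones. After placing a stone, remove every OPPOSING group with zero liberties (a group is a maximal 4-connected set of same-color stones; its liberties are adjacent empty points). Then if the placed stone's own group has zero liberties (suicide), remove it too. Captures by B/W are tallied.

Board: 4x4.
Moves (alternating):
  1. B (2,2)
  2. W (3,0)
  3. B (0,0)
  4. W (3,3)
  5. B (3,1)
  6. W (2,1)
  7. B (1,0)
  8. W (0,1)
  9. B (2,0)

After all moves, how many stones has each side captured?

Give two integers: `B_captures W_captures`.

Answer: 1 0

Derivation:
Move 1: B@(2,2) -> caps B=0 W=0
Move 2: W@(3,0) -> caps B=0 W=0
Move 3: B@(0,0) -> caps B=0 W=0
Move 4: W@(3,3) -> caps B=0 W=0
Move 5: B@(3,1) -> caps B=0 W=0
Move 6: W@(2,1) -> caps B=0 W=0
Move 7: B@(1,0) -> caps B=0 W=0
Move 8: W@(0,1) -> caps B=0 W=0
Move 9: B@(2,0) -> caps B=1 W=0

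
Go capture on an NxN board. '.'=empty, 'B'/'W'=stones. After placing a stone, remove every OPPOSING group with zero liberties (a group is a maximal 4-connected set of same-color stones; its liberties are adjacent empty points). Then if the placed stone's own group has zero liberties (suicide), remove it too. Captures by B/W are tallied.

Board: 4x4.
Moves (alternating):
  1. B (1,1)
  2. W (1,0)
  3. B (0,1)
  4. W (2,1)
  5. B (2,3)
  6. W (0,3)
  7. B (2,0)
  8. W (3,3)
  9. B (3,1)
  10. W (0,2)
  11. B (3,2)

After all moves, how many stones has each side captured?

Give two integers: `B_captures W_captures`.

Answer: 1 0

Derivation:
Move 1: B@(1,1) -> caps B=0 W=0
Move 2: W@(1,0) -> caps B=0 W=0
Move 3: B@(0,1) -> caps B=0 W=0
Move 4: W@(2,1) -> caps B=0 W=0
Move 5: B@(2,3) -> caps B=0 W=0
Move 6: W@(0,3) -> caps B=0 W=0
Move 7: B@(2,0) -> caps B=0 W=0
Move 8: W@(3,3) -> caps B=0 W=0
Move 9: B@(3,1) -> caps B=0 W=0
Move 10: W@(0,2) -> caps B=0 W=0
Move 11: B@(3,2) -> caps B=1 W=0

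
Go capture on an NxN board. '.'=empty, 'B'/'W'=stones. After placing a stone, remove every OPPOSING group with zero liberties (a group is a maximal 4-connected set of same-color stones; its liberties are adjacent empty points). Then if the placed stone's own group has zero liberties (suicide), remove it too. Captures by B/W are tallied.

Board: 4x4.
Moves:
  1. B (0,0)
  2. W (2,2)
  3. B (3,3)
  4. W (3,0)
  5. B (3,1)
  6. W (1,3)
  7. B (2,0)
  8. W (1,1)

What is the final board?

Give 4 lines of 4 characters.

Answer: B...
.W.W
B.W.
.B.B

Derivation:
Move 1: B@(0,0) -> caps B=0 W=0
Move 2: W@(2,2) -> caps B=0 W=0
Move 3: B@(3,3) -> caps B=0 W=0
Move 4: W@(3,0) -> caps B=0 W=0
Move 5: B@(3,1) -> caps B=0 W=0
Move 6: W@(1,3) -> caps B=0 W=0
Move 7: B@(2,0) -> caps B=1 W=0
Move 8: W@(1,1) -> caps B=1 W=0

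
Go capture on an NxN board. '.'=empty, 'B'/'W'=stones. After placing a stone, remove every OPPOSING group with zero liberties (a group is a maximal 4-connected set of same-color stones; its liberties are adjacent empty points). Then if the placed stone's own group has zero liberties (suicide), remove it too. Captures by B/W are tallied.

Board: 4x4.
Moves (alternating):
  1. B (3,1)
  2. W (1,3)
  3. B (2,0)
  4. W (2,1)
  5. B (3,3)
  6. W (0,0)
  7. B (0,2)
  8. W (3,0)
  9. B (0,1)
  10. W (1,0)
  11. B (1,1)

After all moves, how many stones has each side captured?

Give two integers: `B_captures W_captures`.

Answer: 2 0

Derivation:
Move 1: B@(3,1) -> caps B=0 W=0
Move 2: W@(1,3) -> caps B=0 W=0
Move 3: B@(2,0) -> caps B=0 W=0
Move 4: W@(2,1) -> caps B=0 W=0
Move 5: B@(3,3) -> caps B=0 W=0
Move 6: W@(0,0) -> caps B=0 W=0
Move 7: B@(0,2) -> caps B=0 W=0
Move 8: W@(3,0) -> caps B=0 W=0
Move 9: B@(0,1) -> caps B=0 W=0
Move 10: W@(1,0) -> caps B=0 W=0
Move 11: B@(1,1) -> caps B=2 W=0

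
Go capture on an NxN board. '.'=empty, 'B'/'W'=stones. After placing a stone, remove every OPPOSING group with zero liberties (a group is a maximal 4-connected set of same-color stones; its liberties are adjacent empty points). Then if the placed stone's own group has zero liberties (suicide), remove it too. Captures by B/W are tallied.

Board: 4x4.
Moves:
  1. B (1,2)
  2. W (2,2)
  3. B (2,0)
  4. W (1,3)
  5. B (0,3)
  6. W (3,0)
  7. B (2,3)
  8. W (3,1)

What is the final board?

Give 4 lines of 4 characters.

Answer: ...B
..B.
B.WB
WW..

Derivation:
Move 1: B@(1,2) -> caps B=0 W=0
Move 2: W@(2,2) -> caps B=0 W=0
Move 3: B@(2,0) -> caps B=0 W=0
Move 4: W@(1,3) -> caps B=0 W=0
Move 5: B@(0,3) -> caps B=0 W=0
Move 6: W@(3,0) -> caps B=0 W=0
Move 7: B@(2,3) -> caps B=1 W=0
Move 8: W@(3,1) -> caps B=1 W=0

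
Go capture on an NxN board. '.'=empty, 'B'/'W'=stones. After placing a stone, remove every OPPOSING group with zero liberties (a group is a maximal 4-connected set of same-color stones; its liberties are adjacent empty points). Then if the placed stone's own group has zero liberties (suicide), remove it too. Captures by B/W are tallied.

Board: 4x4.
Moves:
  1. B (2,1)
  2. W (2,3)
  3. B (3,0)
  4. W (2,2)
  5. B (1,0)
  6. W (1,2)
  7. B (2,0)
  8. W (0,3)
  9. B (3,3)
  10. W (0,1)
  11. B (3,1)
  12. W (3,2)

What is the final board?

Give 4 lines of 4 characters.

Answer: .W.W
B.W.
BBWW
BBW.

Derivation:
Move 1: B@(2,1) -> caps B=0 W=0
Move 2: W@(2,3) -> caps B=0 W=0
Move 3: B@(3,0) -> caps B=0 W=0
Move 4: W@(2,2) -> caps B=0 W=0
Move 5: B@(1,0) -> caps B=0 W=0
Move 6: W@(1,2) -> caps B=0 W=0
Move 7: B@(2,0) -> caps B=0 W=0
Move 8: W@(0,3) -> caps B=0 W=0
Move 9: B@(3,3) -> caps B=0 W=0
Move 10: W@(0,1) -> caps B=0 W=0
Move 11: B@(3,1) -> caps B=0 W=0
Move 12: W@(3,2) -> caps B=0 W=1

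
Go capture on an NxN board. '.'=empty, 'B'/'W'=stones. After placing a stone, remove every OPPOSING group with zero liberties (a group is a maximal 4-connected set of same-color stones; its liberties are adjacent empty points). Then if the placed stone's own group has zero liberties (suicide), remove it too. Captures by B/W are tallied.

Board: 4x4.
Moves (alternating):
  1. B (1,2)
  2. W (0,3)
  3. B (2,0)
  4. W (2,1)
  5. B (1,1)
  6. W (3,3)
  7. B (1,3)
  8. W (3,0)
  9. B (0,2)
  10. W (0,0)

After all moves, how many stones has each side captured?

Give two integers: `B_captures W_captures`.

Move 1: B@(1,2) -> caps B=0 W=0
Move 2: W@(0,3) -> caps B=0 W=0
Move 3: B@(2,0) -> caps B=0 W=0
Move 4: W@(2,1) -> caps B=0 W=0
Move 5: B@(1,1) -> caps B=0 W=0
Move 6: W@(3,3) -> caps B=0 W=0
Move 7: B@(1,3) -> caps B=0 W=0
Move 8: W@(3,0) -> caps B=0 W=0
Move 9: B@(0,2) -> caps B=1 W=0
Move 10: W@(0,0) -> caps B=1 W=0

Answer: 1 0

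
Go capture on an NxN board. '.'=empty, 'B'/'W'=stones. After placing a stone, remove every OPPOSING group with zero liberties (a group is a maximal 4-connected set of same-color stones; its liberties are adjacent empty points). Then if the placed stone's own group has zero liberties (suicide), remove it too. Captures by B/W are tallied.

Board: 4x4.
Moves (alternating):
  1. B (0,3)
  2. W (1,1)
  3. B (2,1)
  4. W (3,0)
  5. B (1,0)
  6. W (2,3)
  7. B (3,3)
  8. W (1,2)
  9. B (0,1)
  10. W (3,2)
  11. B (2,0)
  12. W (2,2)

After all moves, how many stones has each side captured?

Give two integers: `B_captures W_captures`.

Move 1: B@(0,3) -> caps B=0 W=0
Move 2: W@(1,1) -> caps B=0 W=0
Move 3: B@(2,1) -> caps B=0 W=0
Move 4: W@(3,0) -> caps B=0 W=0
Move 5: B@(1,0) -> caps B=0 W=0
Move 6: W@(2,3) -> caps B=0 W=0
Move 7: B@(3,3) -> caps B=0 W=0
Move 8: W@(1,2) -> caps B=0 W=0
Move 9: B@(0,1) -> caps B=0 W=0
Move 10: W@(3,2) -> caps B=0 W=1
Move 11: B@(2,0) -> caps B=0 W=1
Move 12: W@(2,2) -> caps B=0 W=1

Answer: 0 1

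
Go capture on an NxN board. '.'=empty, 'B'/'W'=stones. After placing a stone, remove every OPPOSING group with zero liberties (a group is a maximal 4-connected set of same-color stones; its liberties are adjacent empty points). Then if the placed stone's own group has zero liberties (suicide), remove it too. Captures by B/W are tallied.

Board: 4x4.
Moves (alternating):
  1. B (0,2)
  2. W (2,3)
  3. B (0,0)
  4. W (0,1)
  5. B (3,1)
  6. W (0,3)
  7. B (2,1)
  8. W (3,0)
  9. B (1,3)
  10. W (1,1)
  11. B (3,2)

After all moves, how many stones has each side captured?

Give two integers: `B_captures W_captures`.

Answer: 1 0

Derivation:
Move 1: B@(0,2) -> caps B=0 W=0
Move 2: W@(2,3) -> caps B=0 W=0
Move 3: B@(0,0) -> caps B=0 W=0
Move 4: W@(0,1) -> caps B=0 W=0
Move 5: B@(3,1) -> caps B=0 W=0
Move 6: W@(0,3) -> caps B=0 W=0
Move 7: B@(2,1) -> caps B=0 W=0
Move 8: W@(3,0) -> caps B=0 W=0
Move 9: B@(1,3) -> caps B=1 W=0
Move 10: W@(1,1) -> caps B=1 W=0
Move 11: B@(3,2) -> caps B=1 W=0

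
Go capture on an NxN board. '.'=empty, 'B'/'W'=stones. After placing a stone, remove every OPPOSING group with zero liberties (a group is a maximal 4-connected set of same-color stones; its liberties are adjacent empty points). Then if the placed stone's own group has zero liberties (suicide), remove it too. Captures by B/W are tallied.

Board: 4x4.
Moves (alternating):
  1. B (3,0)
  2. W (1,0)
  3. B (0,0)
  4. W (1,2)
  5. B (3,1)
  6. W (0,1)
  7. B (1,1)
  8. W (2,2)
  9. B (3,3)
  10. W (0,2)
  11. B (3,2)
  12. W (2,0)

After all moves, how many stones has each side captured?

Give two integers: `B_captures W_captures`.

Answer: 0 1

Derivation:
Move 1: B@(3,0) -> caps B=0 W=0
Move 2: W@(1,0) -> caps B=0 W=0
Move 3: B@(0,0) -> caps B=0 W=0
Move 4: W@(1,2) -> caps B=0 W=0
Move 5: B@(3,1) -> caps B=0 W=0
Move 6: W@(0,1) -> caps B=0 W=1
Move 7: B@(1,1) -> caps B=0 W=1
Move 8: W@(2,2) -> caps B=0 W=1
Move 9: B@(3,3) -> caps B=0 W=1
Move 10: W@(0,2) -> caps B=0 W=1
Move 11: B@(3,2) -> caps B=0 W=1
Move 12: W@(2,0) -> caps B=0 W=1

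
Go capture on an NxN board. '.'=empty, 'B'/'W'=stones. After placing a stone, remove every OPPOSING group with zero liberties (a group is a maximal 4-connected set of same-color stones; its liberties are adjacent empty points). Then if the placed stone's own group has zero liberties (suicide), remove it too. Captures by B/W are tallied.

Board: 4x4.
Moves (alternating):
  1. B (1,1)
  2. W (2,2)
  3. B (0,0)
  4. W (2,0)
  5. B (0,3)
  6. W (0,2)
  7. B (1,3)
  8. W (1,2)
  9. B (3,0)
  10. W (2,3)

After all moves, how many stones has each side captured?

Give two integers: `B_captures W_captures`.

Answer: 0 2

Derivation:
Move 1: B@(1,1) -> caps B=0 W=0
Move 2: W@(2,2) -> caps B=0 W=0
Move 3: B@(0,0) -> caps B=0 W=0
Move 4: W@(2,0) -> caps B=0 W=0
Move 5: B@(0,3) -> caps B=0 W=0
Move 6: W@(0,2) -> caps B=0 W=0
Move 7: B@(1,3) -> caps B=0 W=0
Move 8: W@(1,2) -> caps B=0 W=0
Move 9: B@(3,0) -> caps B=0 W=0
Move 10: W@(2,3) -> caps B=0 W=2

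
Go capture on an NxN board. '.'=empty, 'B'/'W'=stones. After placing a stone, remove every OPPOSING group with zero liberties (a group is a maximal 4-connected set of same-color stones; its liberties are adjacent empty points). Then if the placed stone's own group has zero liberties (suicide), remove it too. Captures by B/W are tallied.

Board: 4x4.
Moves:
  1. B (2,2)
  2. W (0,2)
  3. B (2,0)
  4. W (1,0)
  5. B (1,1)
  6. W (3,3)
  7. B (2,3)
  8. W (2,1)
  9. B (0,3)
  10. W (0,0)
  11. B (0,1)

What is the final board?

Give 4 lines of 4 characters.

Answer: .BWB
.B..
BWBB
...W

Derivation:
Move 1: B@(2,2) -> caps B=0 W=0
Move 2: W@(0,2) -> caps B=0 W=0
Move 3: B@(2,0) -> caps B=0 W=0
Move 4: W@(1,0) -> caps B=0 W=0
Move 5: B@(1,1) -> caps B=0 W=0
Move 6: W@(3,3) -> caps B=0 W=0
Move 7: B@(2,3) -> caps B=0 W=0
Move 8: W@(2,1) -> caps B=0 W=0
Move 9: B@(0,3) -> caps B=0 W=0
Move 10: W@(0,0) -> caps B=0 W=0
Move 11: B@(0,1) -> caps B=2 W=0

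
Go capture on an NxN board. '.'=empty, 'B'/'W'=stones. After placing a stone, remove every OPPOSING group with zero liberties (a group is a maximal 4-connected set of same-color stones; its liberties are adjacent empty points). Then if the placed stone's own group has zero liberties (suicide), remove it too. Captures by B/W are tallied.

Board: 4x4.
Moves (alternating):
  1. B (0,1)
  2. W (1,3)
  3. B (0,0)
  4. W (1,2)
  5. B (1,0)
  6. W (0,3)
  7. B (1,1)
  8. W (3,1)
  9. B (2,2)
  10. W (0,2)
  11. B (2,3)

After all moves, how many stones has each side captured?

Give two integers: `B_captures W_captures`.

Move 1: B@(0,1) -> caps B=0 W=0
Move 2: W@(1,3) -> caps B=0 W=0
Move 3: B@(0,0) -> caps B=0 W=0
Move 4: W@(1,2) -> caps B=0 W=0
Move 5: B@(1,0) -> caps B=0 W=0
Move 6: W@(0,3) -> caps B=0 W=0
Move 7: B@(1,1) -> caps B=0 W=0
Move 8: W@(3,1) -> caps B=0 W=0
Move 9: B@(2,2) -> caps B=0 W=0
Move 10: W@(0,2) -> caps B=0 W=0
Move 11: B@(2,3) -> caps B=4 W=0

Answer: 4 0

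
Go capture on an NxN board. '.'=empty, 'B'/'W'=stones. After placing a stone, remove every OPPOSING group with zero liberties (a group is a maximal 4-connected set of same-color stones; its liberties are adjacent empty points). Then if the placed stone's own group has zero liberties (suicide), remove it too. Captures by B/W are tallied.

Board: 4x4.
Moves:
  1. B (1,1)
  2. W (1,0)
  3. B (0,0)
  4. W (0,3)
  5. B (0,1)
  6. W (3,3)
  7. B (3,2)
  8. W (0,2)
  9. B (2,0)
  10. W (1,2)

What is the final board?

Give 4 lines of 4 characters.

Answer: BBWW
.BW.
B...
..BW

Derivation:
Move 1: B@(1,1) -> caps B=0 W=0
Move 2: W@(1,0) -> caps B=0 W=0
Move 3: B@(0,0) -> caps B=0 W=0
Move 4: W@(0,3) -> caps B=0 W=0
Move 5: B@(0,1) -> caps B=0 W=0
Move 6: W@(3,3) -> caps B=0 W=0
Move 7: B@(3,2) -> caps B=0 W=0
Move 8: W@(0,2) -> caps B=0 W=0
Move 9: B@(2,0) -> caps B=1 W=0
Move 10: W@(1,2) -> caps B=1 W=0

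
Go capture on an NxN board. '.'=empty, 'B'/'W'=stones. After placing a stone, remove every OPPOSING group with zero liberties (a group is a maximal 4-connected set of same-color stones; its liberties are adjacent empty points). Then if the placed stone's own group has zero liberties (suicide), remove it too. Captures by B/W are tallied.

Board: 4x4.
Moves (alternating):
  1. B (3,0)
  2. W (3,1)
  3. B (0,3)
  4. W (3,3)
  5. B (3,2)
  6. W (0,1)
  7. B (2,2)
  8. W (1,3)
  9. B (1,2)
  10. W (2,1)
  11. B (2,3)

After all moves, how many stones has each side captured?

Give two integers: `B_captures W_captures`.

Move 1: B@(3,0) -> caps B=0 W=0
Move 2: W@(3,1) -> caps B=0 W=0
Move 3: B@(0,3) -> caps B=0 W=0
Move 4: W@(3,3) -> caps B=0 W=0
Move 5: B@(3,2) -> caps B=0 W=0
Move 6: W@(0,1) -> caps B=0 W=0
Move 7: B@(2,2) -> caps B=0 W=0
Move 8: W@(1,3) -> caps B=0 W=0
Move 9: B@(1,2) -> caps B=0 W=0
Move 10: W@(2,1) -> caps B=0 W=0
Move 11: B@(2,3) -> caps B=2 W=0

Answer: 2 0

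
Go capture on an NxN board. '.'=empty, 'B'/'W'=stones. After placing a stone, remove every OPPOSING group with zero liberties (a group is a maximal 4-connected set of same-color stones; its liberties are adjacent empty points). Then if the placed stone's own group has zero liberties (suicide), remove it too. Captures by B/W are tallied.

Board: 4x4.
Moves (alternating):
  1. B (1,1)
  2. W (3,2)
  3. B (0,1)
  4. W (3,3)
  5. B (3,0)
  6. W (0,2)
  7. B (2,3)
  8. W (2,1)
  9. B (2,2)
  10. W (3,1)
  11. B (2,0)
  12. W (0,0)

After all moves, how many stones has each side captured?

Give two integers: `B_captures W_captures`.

Move 1: B@(1,1) -> caps B=0 W=0
Move 2: W@(3,2) -> caps B=0 W=0
Move 3: B@(0,1) -> caps B=0 W=0
Move 4: W@(3,3) -> caps B=0 W=0
Move 5: B@(3,0) -> caps B=0 W=0
Move 6: W@(0,2) -> caps B=0 W=0
Move 7: B@(2,3) -> caps B=0 W=0
Move 8: W@(2,1) -> caps B=0 W=0
Move 9: B@(2,2) -> caps B=0 W=0
Move 10: W@(3,1) -> caps B=0 W=0
Move 11: B@(2,0) -> caps B=4 W=0
Move 12: W@(0,0) -> caps B=4 W=0

Answer: 4 0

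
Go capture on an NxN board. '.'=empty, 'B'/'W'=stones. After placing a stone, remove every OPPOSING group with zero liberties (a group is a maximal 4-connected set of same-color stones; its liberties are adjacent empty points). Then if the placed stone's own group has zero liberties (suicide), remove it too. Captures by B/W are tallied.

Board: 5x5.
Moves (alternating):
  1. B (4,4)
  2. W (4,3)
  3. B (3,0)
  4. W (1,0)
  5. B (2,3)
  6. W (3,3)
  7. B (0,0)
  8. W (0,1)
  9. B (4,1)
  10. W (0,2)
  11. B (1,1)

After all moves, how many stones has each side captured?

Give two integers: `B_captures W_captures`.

Move 1: B@(4,4) -> caps B=0 W=0
Move 2: W@(4,3) -> caps B=0 W=0
Move 3: B@(3,0) -> caps B=0 W=0
Move 4: W@(1,0) -> caps B=0 W=0
Move 5: B@(2,3) -> caps B=0 W=0
Move 6: W@(3,3) -> caps B=0 W=0
Move 7: B@(0,0) -> caps B=0 W=0
Move 8: W@(0,1) -> caps B=0 W=1
Move 9: B@(4,1) -> caps B=0 W=1
Move 10: W@(0,2) -> caps B=0 W=1
Move 11: B@(1,1) -> caps B=0 W=1

Answer: 0 1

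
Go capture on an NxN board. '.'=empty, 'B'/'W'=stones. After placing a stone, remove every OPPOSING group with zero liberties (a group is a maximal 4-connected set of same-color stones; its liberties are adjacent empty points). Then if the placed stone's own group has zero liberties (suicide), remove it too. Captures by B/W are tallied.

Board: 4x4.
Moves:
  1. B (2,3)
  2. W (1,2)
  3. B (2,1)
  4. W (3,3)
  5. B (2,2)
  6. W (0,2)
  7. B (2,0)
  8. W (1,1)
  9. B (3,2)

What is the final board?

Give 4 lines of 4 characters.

Answer: ..W.
.WW.
BBBB
..B.

Derivation:
Move 1: B@(2,3) -> caps B=0 W=0
Move 2: W@(1,2) -> caps B=0 W=0
Move 3: B@(2,1) -> caps B=0 W=0
Move 4: W@(3,3) -> caps B=0 W=0
Move 5: B@(2,2) -> caps B=0 W=0
Move 6: W@(0,2) -> caps B=0 W=0
Move 7: B@(2,0) -> caps B=0 W=0
Move 8: W@(1,1) -> caps B=0 W=0
Move 9: B@(3,2) -> caps B=1 W=0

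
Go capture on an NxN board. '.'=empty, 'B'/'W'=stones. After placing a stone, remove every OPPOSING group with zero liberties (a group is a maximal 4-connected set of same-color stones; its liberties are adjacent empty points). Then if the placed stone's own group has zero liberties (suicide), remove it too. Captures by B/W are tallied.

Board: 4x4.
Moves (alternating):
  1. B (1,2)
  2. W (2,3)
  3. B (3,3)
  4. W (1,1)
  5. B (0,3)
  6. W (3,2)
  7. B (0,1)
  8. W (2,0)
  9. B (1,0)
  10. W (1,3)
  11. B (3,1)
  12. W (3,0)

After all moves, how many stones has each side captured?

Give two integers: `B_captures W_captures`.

Move 1: B@(1,2) -> caps B=0 W=0
Move 2: W@(2,3) -> caps B=0 W=0
Move 3: B@(3,3) -> caps B=0 W=0
Move 4: W@(1,1) -> caps B=0 W=0
Move 5: B@(0,3) -> caps B=0 W=0
Move 6: W@(3,2) -> caps B=0 W=1
Move 7: B@(0,1) -> caps B=0 W=1
Move 8: W@(2,0) -> caps B=0 W=1
Move 9: B@(1,0) -> caps B=0 W=1
Move 10: W@(1,3) -> caps B=0 W=1
Move 11: B@(3,1) -> caps B=0 W=1
Move 12: W@(3,0) -> caps B=0 W=1

Answer: 0 1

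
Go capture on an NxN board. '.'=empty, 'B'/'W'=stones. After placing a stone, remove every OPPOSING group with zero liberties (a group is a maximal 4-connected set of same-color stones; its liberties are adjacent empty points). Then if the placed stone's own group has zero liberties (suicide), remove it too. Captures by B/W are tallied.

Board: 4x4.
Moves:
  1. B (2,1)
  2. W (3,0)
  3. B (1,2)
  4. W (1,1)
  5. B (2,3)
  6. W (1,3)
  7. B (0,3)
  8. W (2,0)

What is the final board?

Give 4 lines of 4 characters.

Answer: ...B
.WB.
WB.B
W...

Derivation:
Move 1: B@(2,1) -> caps B=0 W=0
Move 2: W@(3,0) -> caps B=0 W=0
Move 3: B@(1,2) -> caps B=0 W=0
Move 4: W@(1,1) -> caps B=0 W=0
Move 5: B@(2,3) -> caps B=0 W=0
Move 6: W@(1,3) -> caps B=0 W=0
Move 7: B@(0,3) -> caps B=1 W=0
Move 8: W@(2,0) -> caps B=1 W=0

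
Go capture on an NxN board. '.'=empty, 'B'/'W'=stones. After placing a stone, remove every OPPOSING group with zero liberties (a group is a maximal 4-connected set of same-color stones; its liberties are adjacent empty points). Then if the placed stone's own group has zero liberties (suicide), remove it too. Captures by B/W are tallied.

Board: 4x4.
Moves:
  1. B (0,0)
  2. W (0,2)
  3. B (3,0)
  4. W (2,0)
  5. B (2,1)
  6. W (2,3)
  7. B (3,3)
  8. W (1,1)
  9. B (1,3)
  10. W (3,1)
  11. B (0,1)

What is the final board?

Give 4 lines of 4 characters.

Move 1: B@(0,0) -> caps B=0 W=0
Move 2: W@(0,2) -> caps B=0 W=0
Move 3: B@(3,0) -> caps B=0 W=0
Move 4: W@(2,0) -> caps B=0 W=0
Move 5: B@(2,1) -> caps B=0 W=0
Move 6: W@(2,3) -> caps B=0 W=0
Move 7: B@(3,3) -> caps B=0 W=0
Move 8: W@(1,1) -> caps B=0 W=0
Move 9: B@(1,3) -> caps B=0 W=0
Move 10: W@(3,1) -> caps B=0 W=1
Move 11: B@(0,1) -> caps B=0 W=1

Answer: BBW.
.W.B
WB.W
.W.B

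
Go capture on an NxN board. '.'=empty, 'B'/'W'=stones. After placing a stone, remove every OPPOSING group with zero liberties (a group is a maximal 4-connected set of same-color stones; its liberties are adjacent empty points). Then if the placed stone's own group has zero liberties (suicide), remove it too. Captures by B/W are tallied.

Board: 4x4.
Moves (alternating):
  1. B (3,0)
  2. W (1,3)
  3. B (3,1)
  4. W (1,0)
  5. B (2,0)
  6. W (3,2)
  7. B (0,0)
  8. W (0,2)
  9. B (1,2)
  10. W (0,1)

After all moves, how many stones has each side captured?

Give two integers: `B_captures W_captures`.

Answer: 0 1

Derivation:
Move 1: B@(3,0) -> caps B=0 W=0
Move 2: W@(1,3) -> caps B=0 W=0
Move 3: B@(3,1) -> caps B=0 W=0
Move 4: W@(1,0) -> caps B=0 W=0
Move 5: B@(2,0) -> caps B=0 W=0
Move 6: W@(3,2) -> caps B=0 W=0
Move 7: B@(0,0) -> caps B=0 W=0
Move 8: W@(0,2) -> caps B=0 W=0
Move 9: B@(1,2) -> caps B=0 W=0
Move 10: W@(0,1) -> caps B=0 W=1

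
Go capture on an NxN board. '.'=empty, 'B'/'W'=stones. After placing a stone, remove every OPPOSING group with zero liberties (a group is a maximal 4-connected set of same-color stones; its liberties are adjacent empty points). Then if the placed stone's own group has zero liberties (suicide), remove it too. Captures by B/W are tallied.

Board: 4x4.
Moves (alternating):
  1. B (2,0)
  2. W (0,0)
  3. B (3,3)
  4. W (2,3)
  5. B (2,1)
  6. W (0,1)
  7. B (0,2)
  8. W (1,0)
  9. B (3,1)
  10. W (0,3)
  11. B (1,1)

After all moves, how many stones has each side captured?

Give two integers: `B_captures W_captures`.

Move 1: B@(2,0) -> caps B=0 W=0
Move 2: W@(0,0) -> caps B=0 W=0
Move 3: B@(3,3) -> caps B=0 W=0
Move 4: W@(2,3) -> caps B=0 W=0
Move 5: B@(2,1) -> caps B=0 W=0
Move 6: W@(0,1) -> caps B=0 W=0
Move 7: B@(0,2) -> caps B=0 W=0
Move 8: W@(1,0) -> caps B=0 W=0
Move 9: B@(3,1) -> caps B=0 W=0
Move 10: W@(0,3) -> caps B=0 W=0
Move 11: B@(1,1) -> caps B=3 W=0

Answer: 3 0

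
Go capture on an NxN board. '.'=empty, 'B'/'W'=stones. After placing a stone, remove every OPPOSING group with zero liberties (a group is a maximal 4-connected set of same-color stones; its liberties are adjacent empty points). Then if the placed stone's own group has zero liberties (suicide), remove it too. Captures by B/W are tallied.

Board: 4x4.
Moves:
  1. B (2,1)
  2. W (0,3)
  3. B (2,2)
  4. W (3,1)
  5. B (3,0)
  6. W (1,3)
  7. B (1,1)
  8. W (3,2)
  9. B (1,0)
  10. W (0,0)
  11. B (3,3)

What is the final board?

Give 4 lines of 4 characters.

Move 1: B@(2,1) -> caps B=0 W=0
Move 2: W@(0,3) -> caps B=0 W=0
Move 3: B@(2,2) -> caps B=0 W=0
Move 4: W@(3,1) -> caps B=0 W=0
Move 5: B@(3,0) -> caps B=0 W=0
Move 6: W@(1,3) -> caps B=0 W=0
Move 7: B@(1,1) -> caps B=0 W=0
Move 8: W@(3,2) -> caps B=0 W=0
Move 9: B@(1,0) -> caps B=0 W=0
Move 10: W@(0,0) -> caps B=0 W=0
Move 11: B@(3,3) -> caps B=2 W=0

Answer: W..W
BB.W
.BB.
B..B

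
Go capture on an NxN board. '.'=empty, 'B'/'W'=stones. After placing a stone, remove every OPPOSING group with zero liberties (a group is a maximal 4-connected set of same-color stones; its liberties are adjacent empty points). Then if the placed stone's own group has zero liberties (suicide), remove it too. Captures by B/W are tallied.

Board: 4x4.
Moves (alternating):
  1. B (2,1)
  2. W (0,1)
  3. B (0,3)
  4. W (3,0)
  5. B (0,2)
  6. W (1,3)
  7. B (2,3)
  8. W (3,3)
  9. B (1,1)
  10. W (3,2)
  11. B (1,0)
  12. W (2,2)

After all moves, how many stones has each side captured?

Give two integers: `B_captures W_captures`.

Answer: 0 1

Derivation:
Move 1: B@(2,1) -> caps B=0 W=0
Move 2: W@(0,1) -> caps B=0 W=0
Move 3: B@(0,3) -> caps B=0 W=0
Move 4: W@(3,0) -> caps B=0 W=0
Move 5: B@(0,2) -> caps B=0 W=0
Move 6: W@(1,3) -> caps B=0 W=0
Move 7: B@(2,3) -> caps B=0 W=0
Move 8: W@(3,3) -> caps B=0 W=0
Move 9: B@(1,1) -> caps B=0 W=0
Move 10: W@(3,2) -> caps B=0 W=0
Move 11: B@(1,0) -> caps B=0 W=0
Move 12: W@(2,2) -> caps B=0 W=1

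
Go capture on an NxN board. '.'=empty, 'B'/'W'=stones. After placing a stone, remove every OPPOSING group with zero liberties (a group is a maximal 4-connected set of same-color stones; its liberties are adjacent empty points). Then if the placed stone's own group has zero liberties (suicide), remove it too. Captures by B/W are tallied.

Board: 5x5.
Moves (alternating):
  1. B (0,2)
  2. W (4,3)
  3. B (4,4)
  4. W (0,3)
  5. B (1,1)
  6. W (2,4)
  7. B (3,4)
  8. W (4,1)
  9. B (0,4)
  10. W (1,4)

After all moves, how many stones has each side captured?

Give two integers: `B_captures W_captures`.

Move 1: B@(0,2) -> caps B=0 W=0
Move 2: W@(4,3) -> caps B=0 W=0
Move 3: B@(4,4) -> caps B=0 W=0
Move 4: W@(0,3) -> caps B=0 W=0
Move 5: B@(1,1) -> caps B=0 W=0
Move 6: W@(2,4) -> caps B=0 W=0
Move 7: B@(3,4) -> caps B=0 W=0
Move 8: W@(4,1) -> caps B=0 W=0
Move 9: B@(0,4) -> caps B=0 W=0
Move 10: W@(1,4) -> caps B=0 W=1

Answer: 0 1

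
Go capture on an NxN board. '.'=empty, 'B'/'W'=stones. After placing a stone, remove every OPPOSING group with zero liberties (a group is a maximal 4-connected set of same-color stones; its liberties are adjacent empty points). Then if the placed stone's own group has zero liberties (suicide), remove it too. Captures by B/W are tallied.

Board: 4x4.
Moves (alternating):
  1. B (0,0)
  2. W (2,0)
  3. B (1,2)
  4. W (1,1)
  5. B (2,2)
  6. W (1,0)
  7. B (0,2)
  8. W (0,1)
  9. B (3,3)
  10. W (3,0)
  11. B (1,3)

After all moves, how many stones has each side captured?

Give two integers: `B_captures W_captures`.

Answer: 0 1

Derivation:
Move 1: B@(0,0) -> caps B=0 W=0
Move 2: W@(2,0) -> caps B=0 W=0
Move 3: B@(1,2) -> caps B=0 W=0
Move 4: W@(1,1) -> caps B=0 W=0
Move 5: B@(2,2) -> caps B=0 W=0
Move 6: W@(1,0) -> caps B=0 W=0
Move 7: B@(0,2) -> caps B=0 W=0
Move 8: W@(0,1) -> caps B=0 W=1
Move 9: B@(3,3) -> caps B=0 W=1
Move 10: W@(3,0) -> caps B=0 W=1
Move 11: B@(1,3) -> caps B=0 W=1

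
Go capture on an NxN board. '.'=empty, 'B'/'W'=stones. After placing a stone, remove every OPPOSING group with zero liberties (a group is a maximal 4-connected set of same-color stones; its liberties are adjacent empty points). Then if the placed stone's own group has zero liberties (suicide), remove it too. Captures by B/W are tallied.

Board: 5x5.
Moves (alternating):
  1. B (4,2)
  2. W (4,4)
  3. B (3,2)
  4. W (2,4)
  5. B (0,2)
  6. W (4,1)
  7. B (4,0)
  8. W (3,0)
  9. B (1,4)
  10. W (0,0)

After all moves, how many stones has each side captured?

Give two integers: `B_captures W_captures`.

Move 1: B@(4,2) -> caps B=0 W=0
Move 2: W@(4,4) -> caps B=0 W=0
Move 3: B@(3,2) -> caps B=0 W=0
Move 4: W@(2,4) -> caps B=0 W=0
Move 5: B@(0,2) -> caps B=0 W=0
Move 6: W@(4,1) -> caps B=0 W=0
Move 7: B@(4,0) -> caps B=0 W=0
Move 8: W@(3,0) -> caps B=0 W=1
Move 9: B@(1,4) -> caps B=0 W=1
Move 10: W@(0,0) -> caps B=0 W=1

Answer: 0 1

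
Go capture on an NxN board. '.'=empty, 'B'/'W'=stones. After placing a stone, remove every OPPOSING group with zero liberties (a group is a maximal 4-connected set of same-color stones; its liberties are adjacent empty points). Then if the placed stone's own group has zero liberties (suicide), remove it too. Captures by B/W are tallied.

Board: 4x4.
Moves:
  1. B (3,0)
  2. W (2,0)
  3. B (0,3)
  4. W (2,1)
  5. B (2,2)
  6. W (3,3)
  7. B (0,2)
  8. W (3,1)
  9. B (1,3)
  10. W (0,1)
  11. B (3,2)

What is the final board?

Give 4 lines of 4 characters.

Answer: .WBB
...B
WWB.
.WBW

Derivation:
Move 1: B@(3,0) -> caps B=0 W=0
Move 2: W@(2,0) -> caps B=0 W=0
Move 3: B@(0,3) -> caps B=0 W=0
Move 4: W@(2,1) -> caps B=0 W=0
Move 5: B@(2,2) -> caps B=0 W=0
Move 6: W@(3,3) -> caps B=0 W=0
Move 7: B@(0,2) -> caps B=0 W=0
Move 8: W@(3,1) -> caps B=0 W=1
Move 9: B@(1,3) -> caps B=0 W=1
Move 10: W@(0,1) -> caps B=0 W=1
Move 11: B@(3,2) -> caps B=0 W=1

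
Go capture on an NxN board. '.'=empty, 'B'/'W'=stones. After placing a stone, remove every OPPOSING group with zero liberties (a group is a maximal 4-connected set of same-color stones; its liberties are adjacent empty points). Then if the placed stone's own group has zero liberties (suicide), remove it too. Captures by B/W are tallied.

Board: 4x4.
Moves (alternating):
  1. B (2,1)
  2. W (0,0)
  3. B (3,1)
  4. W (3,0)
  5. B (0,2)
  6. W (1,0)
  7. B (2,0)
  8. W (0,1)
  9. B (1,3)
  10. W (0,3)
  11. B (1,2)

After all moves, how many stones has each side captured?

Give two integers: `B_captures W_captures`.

Answer: 1 0

Derivation:
Move 1: B@(2,1) -> caps B=0 W=0
Move 2: W@(0,0) -> caps B=0 W=0
Move 3: B@(3,1) -> caps B=0 W=0
Move 4: W@(3,0) -> caps B=0 W=0
Move 5: B@(0,2) -> caps B=0 W=0
Move 6: W@(1,0) -> caps B=0 W=0
Move 7: B@(2,0) -> caps B=1 W=0
Move 8: W@(0,1) -> caps B=1 W=0
Move 9: B@(1,3) -> caps B=1 W=0
Move 10: W@(0,3) -> caps B=1 W=0
Move 11: B@(1,2) -> caps B=1 W=0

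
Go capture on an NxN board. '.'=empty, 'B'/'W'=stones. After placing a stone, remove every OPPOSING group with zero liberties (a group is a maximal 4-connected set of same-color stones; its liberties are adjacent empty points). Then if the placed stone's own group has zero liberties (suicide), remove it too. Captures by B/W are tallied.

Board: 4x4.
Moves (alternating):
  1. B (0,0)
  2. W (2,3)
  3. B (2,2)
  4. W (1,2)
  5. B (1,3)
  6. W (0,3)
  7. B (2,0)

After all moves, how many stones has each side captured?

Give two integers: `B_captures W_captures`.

Move 1: B@(0,0) -> caps B=0 W=0
Move 2: W@(2,3) -> caps B=0 W=0
Move 3: B@(2,2) -> caps B=0 W=0
Move 4: W@(1,2) -> caps B=0 W=0
Move 5: B@(1,3) -> caps B=0 W=0
Move 6: W@(0,3) -> caps B=0 W=1
Move 7: B@(2,0) -> caps B=0 W=1

Answer: 0 1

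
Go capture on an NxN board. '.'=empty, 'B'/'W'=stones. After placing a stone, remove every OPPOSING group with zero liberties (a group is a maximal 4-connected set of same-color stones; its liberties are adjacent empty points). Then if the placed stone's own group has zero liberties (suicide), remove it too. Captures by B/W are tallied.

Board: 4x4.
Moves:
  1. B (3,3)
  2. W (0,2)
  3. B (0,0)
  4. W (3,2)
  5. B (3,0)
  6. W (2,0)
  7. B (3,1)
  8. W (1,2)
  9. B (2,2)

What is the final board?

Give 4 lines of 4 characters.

Move 1: B@(3,3) -> caps B=0 W=0
Move 2: W@(0,2) -> caps B=0 W=0
Move 3: B@(0,0) -> caps B=0 W=0
Move 4: W@(3,2) -> caps B=0 W=0
Move 5: B@(3,0) -> caps B=0 W=0
Move 6: W@(2,0) -> caps B=0 W=0
Move 7: B@(3,1) -> caps B=0 W=0
Move 8: W@(1,2) -> caps B=0 W=0
Move 9: B@(2,2) -> caps B=1 W=0

Answer: B.W.
..W.
W.B.
BB.B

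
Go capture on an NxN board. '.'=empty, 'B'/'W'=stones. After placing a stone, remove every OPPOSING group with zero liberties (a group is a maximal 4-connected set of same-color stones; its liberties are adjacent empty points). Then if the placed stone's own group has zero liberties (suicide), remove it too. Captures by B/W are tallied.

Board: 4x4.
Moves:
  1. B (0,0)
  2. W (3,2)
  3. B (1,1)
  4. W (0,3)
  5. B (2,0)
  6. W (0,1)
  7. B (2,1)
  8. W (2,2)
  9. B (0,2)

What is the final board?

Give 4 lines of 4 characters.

Move 1: B@(0,0) -> caps B=0 W=0
Move 2: W@(3,2) -> caps B=0 W=0
Move 3: B@(1,1) -> caps B=0 W=0
Move 4: W@(0,3) -> caps B=0 W=0
Move 5: B@(2,0) -> caps B=0 W=0
Move 6: W@(0,1) -> caps B=0 W=0
Move 7: B@(2,1) -> caps B=0 W=0
Move 8: W@(2,2) -> caps B=0 W=0
Move 9: B@(0,2) -> caps B=1 W=0

Answer: B.BW
.B..
BBW.
..W.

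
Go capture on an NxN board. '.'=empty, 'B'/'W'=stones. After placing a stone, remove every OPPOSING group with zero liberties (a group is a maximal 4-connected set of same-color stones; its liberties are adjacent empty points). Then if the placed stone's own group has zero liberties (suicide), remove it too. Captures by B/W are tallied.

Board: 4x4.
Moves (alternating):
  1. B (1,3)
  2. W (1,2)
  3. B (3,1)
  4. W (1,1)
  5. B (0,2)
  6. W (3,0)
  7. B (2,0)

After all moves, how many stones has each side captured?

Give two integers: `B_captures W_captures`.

Move 1: B@(1,3) -> caps B=0 W=0
Move 2: W@(1,2) -> caps B=0 W=0
Move 3: B@(3,1) -> caps B=0 W=0
Move 4: W@(1,1) -> caps B=0 W=0
Move 5: B@(0,2) -> caps B=0 W=0
Move 6: W@(3,0) -> caps B=0 W=0
Move 7: B@(2,0) -> caps B=1 W=0

Answer: 1 0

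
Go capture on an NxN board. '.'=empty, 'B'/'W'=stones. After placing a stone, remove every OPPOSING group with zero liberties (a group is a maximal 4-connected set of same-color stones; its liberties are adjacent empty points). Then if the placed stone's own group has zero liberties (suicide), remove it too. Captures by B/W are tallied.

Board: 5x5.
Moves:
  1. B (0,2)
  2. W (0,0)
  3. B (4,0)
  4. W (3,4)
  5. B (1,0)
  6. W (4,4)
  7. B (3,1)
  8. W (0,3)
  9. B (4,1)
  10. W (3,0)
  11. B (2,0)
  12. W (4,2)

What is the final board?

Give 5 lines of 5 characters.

Answer: W.BW.
B....
B....
.B..W
BBW.W

Derivation:
Move 1: B@(0,2) -> caps B=0 W=0
Move 2: W@(0,0) -> caps B=0 W=0
Move 3: B@(4,0) -> caps B=0 W=0
Move 4: W@(3,4) -> caps B=0 W=0
Move 5: B@(1,0) -> caps B=0 W=0
Move 6: W@(4,4) -> caps B=0 W=0
Move 7: B@(3,1) -> caps B=0 W=0
Move 8: W@(0,3) -> caps B=0 W=0
Move 9: B@(4,1) -> caps B=0 W=0
Move 10: W@(3,0) -> caps B=0 W=0
Move 11: B@(2,0) -> caps B=1 W=0
Move 12: W@(4,2) -> caps B=1 W=0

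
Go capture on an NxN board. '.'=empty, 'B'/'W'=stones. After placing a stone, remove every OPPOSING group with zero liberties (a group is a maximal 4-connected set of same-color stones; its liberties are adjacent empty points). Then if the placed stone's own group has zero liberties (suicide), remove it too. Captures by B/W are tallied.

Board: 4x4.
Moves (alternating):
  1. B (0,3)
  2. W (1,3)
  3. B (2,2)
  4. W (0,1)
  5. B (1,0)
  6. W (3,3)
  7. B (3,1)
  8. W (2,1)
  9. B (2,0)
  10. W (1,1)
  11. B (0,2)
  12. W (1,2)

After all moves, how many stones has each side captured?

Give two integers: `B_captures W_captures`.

Move 1: B@(0,3) -> caps B=0 W=0
Move 2: W@(1,3) -> caps B=0 W=0
Move 3: B@(2,2) -> caps B=0 W=0
Move 4: W@(0,1) -> caps B=0 W=0
Move 5: B@(1,0) -> caps B=0 W=0
Move 6: W@(3,3) -> caps B=0 W=0
Move 7: B@(3,1) -> caps B=0 W=0
Move 8: W@(2,1) -> caps B=0 W=0
Move 9: B@(2,0) -> caps B=0 W=0
Move 10: W@(1,1) -> caps B=0 W=0
Move 11: B@(0,2) -> caps B=0 W=0
Move 12: W@(1,2) -> caps B=0 W=2

Answer: 0 2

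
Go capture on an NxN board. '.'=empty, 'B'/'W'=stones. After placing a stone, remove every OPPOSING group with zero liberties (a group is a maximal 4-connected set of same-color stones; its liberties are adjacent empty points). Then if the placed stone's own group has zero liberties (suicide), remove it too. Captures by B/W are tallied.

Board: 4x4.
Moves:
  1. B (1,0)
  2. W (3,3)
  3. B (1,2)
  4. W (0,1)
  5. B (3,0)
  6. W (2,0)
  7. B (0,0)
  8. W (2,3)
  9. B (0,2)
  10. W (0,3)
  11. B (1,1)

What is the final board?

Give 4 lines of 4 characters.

Answer: B.BW
BBB.
W..W
B..W

Derivation:
Move 1: B@(1,0) -> caps B=0 W=0
Move 2: W@(3,3) -> caps B=0 W=0
Move 3: B@(1,2) -> caps B=0 W=0
Move 4: W@(0,1) -> caps B=0 W=0
Move 5: B@(3,0) -> caps B=0 W=0
Move 6: W@(2,0) -> caps B=0 W=0
Move 7: B@(0,0) -> caps B=0 W=0
Move 8: W@(2,3) -> caps B=0 W=0
Move 9: B@(0,2) -> caps B=0 W=0
Move 10: W@(0,3) -> caps B=0 W=0
Move 11: B@(1,1) -> caps B=1 W=0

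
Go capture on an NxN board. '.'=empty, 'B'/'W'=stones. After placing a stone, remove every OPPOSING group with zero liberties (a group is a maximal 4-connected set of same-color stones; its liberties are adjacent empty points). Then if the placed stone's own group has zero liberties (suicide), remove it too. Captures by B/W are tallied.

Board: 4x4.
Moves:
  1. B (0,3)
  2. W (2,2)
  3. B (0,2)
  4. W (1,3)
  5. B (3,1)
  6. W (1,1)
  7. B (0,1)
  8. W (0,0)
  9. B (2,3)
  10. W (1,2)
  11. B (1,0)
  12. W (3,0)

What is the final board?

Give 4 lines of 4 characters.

Answer: W...
BWWW
..WB
WB..

Derivation:
Move 1: B@(0,3) -> caps B=0 W=0
Move 2: W@(2,2) -> caps B=0 W=0
Move 3: B@(0,2) -> caps B=0 W=0
Move 4: W@(1,3) -> caps B=0 W=0
Move 5: B@(3,1) -> caps B=0 W=0
Move 6: W@(1,1) -> caps B=0 W=0
Move 7: B@(0,1) -> caps B=0 W=0
Move 8: W@(0,0) -> caps B=0 W=0
Move 9: B@(2,3) -> caps B=0 W=0
Move 10: W@(1,2) -> caps B=0 W=3
Move 11: B@(1,0) -> caps B=0 W=3
Move 12: W@(3,0) -> caps B=0 W=3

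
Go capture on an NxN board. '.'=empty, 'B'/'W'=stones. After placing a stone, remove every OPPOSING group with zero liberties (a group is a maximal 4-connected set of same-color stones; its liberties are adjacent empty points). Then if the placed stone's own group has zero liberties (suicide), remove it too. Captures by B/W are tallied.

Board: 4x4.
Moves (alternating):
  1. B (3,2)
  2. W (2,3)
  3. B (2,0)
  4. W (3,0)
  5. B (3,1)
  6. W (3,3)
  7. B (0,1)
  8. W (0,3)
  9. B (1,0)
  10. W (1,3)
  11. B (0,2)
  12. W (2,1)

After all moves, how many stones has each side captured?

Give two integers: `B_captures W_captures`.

Move 1: B@(3,2) -> caps B=0 W=0
Move 2: W@(2,3) -> caps B=0 W=0
Move 3: B@(2,0) -> caps B=0 W=0
Move 4: W@(3,0) -> caps B=0 W=0
Move 5: B@(3,1) -> caps B=1 W=0
Move 6: W@(3,3) -> caps B=1 W=0
Move 7: B@(0,1) -> caps B=1 W=0
Move 8: W@(0,3) -> caps B=1 W=0
Move 9: B@(1,0) -> caps B=1 W=0
Move 10: W@(1,3) -> caps B=1 W=0
Move 11: B@(0,2) -> caps B=1 W=0
Move 12: W@(2,1) -> caps B=1 W=0

Answer: 1 0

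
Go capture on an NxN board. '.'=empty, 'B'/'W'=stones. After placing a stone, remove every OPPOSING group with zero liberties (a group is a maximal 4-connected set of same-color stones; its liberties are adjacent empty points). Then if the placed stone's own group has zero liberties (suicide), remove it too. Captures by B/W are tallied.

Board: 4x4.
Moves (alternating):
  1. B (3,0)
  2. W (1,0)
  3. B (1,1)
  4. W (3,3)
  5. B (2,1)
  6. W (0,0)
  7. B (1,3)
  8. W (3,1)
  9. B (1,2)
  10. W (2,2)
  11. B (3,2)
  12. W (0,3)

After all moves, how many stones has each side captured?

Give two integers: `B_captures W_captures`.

Answer: 1 0

Derivation:
Move 1: B@(3,0) -> caps B=0 W=0
Move 2: W@(1,0) -> caps B=0 W=0
Move 3: B@(1,1) -> caps B=0 W=0
Move 4: W@(3,3) -> caps B=0 W=0
Move 5: B@(2,1) -> caps B=0 W=0
Move 6: W@(0,0) -> caps B=0 W=0
Move 7: B@(1,3) -> caps B=0 W=0
Move 8: W@(3,1) -> caps B=0 W=0
Move 9: B@(1,2) -> caps B=0 W=0
Move 10: W@(2,2) -> caps B=0 W=0
Move 11: B@(3,2) -> caps B=1 W=0
Move 12: W@(0,3) -> caps B=1 W=0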